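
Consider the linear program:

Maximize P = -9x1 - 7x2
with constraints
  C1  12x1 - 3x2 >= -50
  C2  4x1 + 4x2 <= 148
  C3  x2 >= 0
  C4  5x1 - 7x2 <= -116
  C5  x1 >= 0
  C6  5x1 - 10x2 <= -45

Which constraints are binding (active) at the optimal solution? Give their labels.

C4 and C5

Feasible corners and P = -9x1 - 7x2:
  (61/15, 494/15) → P = -4007/15
  (0, 50/3) → P = -350/3
  (143/12, 301/12) → P = -1697/6
  (0, 116/7) → P = -116

The maximum is at (0, 116/7). Substituting into each constraint, equality holds for C4 and C5; the remaining constraints have slack.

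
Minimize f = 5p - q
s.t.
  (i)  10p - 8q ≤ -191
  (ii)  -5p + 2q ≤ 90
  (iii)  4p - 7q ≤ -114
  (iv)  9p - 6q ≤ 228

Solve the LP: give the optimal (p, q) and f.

p = -134/9, q = 70/9, minimum f = -740/9

Vertices and f = 5p - q:
  (-425/38, 188/19) → f = -2501/38
  (495/2, 1333/4) → f = 3617/4
  (-134/9, 70/9) → f = -740/9
The feasible region is unbounded (it extends along (2, 5), (2, 3)), but f strictly increases along every unbounded feasible direction, so there is no improving ray and the minimum is attained at a vertex.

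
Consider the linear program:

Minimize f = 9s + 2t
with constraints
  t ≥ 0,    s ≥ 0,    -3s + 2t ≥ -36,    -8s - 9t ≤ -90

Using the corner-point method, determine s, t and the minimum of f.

The feasible region is unbounded (it extends along (0, 1), (2, 3)), but f strictly increases along every unbounded feasible direction, so there is no improving ray and the minimum is attained at a vertex.

s = 0, t = 10, minimum f = 20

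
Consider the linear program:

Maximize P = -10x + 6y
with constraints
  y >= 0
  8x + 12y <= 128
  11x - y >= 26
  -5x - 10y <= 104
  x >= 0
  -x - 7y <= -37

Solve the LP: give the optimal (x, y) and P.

x = 22/7, y = 60/7, maximum P = 20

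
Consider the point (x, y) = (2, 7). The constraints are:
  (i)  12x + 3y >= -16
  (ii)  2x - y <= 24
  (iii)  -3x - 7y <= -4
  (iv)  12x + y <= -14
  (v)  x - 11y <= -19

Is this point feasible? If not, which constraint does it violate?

Constraint (iv): 12x + y = 31, which is not ≤ -14. All other constraints are satisfied.

not feasible — violates (iv)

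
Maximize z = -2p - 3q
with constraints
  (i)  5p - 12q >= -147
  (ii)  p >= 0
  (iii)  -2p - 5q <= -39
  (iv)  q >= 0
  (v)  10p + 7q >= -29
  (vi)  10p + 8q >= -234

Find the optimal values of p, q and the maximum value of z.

Vertices and z = -2p - 3q:
  (0, 49/4) → z = -147/4
  (0, 39/5) → z = -117/5
  (39/2, 0) → z = -39
The feasible region is unbounded (it extends along (1, 0), (12, 5)), but z strictly decreases along every unbounded feasible direction, so there is no improving ray and the maximum is attained at a vertex.

p = 0, q = 39/5, maximum z = -117/5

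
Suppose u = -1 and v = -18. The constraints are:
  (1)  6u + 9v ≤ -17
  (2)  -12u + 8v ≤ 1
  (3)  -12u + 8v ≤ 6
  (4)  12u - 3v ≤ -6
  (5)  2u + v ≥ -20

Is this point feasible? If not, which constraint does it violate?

Constraint (4): 12u - 3v = 42, which is not ≤ -6. All other constraints are satisfied.

not feasible — violates (4)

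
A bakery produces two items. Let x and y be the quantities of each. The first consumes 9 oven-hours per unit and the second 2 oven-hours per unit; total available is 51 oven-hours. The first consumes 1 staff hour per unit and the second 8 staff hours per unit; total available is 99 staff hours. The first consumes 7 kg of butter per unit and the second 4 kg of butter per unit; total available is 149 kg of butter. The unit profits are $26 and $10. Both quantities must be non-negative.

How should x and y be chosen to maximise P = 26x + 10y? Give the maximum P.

Vertices and P = 26x + 10y:
  (0, 0) → P = 0
  (0, 99/8) → P = 495/4
  (17/3, 0) → P = 442/3
  (3, 12) → P = 198

The binding constraints are 9x + 2y = 51 and x + 8y = 99.
Solving simultaneously gives x = 3, y = 12.

x = 3, y = 12, maximum P = 198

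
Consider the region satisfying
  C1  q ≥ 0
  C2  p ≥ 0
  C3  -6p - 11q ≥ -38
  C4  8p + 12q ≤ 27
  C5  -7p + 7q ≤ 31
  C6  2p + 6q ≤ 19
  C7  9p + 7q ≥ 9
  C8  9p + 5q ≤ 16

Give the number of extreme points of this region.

Of the 28 pairwise boundary intersections, those satisfying every inequality are:
  (1, 0)
  (16/9, 0)
  (0, 9/4)
  (0, 9/7)
  (57/68, 115/68)

5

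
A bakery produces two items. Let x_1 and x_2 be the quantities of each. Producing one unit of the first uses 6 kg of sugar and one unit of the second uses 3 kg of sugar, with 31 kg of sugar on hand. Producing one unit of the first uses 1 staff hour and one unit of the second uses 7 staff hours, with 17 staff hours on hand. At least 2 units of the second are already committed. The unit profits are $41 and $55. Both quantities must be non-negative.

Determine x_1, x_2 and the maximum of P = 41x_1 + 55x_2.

x_1 = 3, x_2 = 2, maximum P = 233

Vertices and P = 41x_1 + 55x_2:
  (0, 17/7) → P = 935/7
  (0, 2) → P = 110
  (3, 2) → P = 233

At the optimal vertex, x_1 + 7x_2 = 17 and x_2 = 2.
Solving simultaneously gives x_1 = 3, x_2 = 2.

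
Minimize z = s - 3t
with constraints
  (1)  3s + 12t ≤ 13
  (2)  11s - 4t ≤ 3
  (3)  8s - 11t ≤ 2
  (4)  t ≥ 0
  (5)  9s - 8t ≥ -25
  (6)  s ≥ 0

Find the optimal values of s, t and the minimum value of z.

s = 0, t = 13/12, minimum z = -13/4

Extreme points and z = s - 3t:
  (11/18, 67/72) → z = -157/72
  (0, 13/12) → z = -13/4
  (25/89, 2/89) → z = 19/89
  (1/4, 0) → z = 1/4
  (0, 0) → z = 0

At the optimal vertex, 3s + 12t = 13 and s = 0.
Solving simultaneously gives s = 0, t = 13/12.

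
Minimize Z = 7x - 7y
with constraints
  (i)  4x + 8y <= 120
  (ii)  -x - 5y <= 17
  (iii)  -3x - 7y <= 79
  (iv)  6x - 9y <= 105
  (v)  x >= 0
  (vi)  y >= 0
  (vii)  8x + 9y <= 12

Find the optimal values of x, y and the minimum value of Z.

Feasible corners and Z = 7x - 7y:
  (0, 0) → Z = 0
  (0, 4/3) → Z = -28/3
  (3/2, 0) → Z = 21/2

x = 0, y = 4/3, minimum Z = -28/3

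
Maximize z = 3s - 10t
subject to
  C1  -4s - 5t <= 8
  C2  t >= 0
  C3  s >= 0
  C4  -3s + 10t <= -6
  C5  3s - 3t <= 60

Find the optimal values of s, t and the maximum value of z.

Feasible corners and z = 3s - 10t:
  (2, 0) → z = 6
  (20, 0) → z = 60
  (194/7, 54/7) → z = 6

At the optimal vertex, t = 0 and 3s - 3t = 60.
Solving simultaneously gives s = 20, t = 0.

s = 20, t = 0, maximum z = 60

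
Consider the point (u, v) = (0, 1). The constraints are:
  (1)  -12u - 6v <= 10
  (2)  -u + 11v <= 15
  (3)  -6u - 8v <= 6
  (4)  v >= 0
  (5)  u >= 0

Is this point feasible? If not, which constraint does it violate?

(1): -6 ≤ 10 ✓
(2): 11 ≤ 15 ✓
(3): -8 ≤ 6 ✓
(4): 1 ≥ 0 ✓
(5): 0 ≥ 0 ✓

feasible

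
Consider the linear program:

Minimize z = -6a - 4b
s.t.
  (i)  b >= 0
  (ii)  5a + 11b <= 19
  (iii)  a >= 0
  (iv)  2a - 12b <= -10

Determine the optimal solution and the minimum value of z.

a = 59/41, b = 44/41, minimum z = -530/41

Corner points and z = -6a - 4b:
  (0, 19/11) → z = -76/11
  (59/41, 44/41) → z = -530/41
  (0, 5/6) → z = -10/3

The optimum lies where 5a + 11b = 19 and 2a - 12b = -10.
Solving simultaneously gives a = 59/41, b = 44/41.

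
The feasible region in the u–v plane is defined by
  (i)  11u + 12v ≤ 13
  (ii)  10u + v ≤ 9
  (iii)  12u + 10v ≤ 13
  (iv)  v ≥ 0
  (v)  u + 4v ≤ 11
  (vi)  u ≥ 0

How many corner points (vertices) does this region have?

Pairwise boundary intersections that survive every other constraint:
  (13/17, 13/34)
  (0, 13/12)
  (7/8, 1/4)
  (9/10, 0)
  (0, 0)

5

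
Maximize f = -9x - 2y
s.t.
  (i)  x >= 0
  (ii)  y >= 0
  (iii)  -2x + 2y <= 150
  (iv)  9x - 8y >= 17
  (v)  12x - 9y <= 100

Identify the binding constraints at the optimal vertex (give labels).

(ii) and (iv)

Feasible corners and f = -9x - 2y:
  (17/9, 0) → f = -17
  (25/3, 0) → f = -75
  (647/15, 232/5) → f = -481

The maximum is at (17/9, 0). Substituting into each constraint, equality holds for (ii) and (iv); the remaining constraints have slack.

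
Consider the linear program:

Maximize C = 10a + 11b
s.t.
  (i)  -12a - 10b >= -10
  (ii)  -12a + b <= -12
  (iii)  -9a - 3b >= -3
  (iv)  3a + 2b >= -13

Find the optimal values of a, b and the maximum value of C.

At the optimal vertex, -12a + b = -12 and -9a - 3b = -3.
Solving simultaneously gives a = 13/15, b = -8/5.

a = 13/15, b = -8/5, maximum C = -134/15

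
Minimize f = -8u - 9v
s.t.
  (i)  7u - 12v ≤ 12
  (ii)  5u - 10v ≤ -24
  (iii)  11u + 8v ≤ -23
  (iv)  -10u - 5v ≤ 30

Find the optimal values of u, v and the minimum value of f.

Feasible corners and f = -8u - 9v:
  (-211/75, 149/150) → f = 407/30
  (-84/25, 18/25) → f = 102/5
  (-5, 4) → f = 4

u = -5, v = 4, minimum f = 4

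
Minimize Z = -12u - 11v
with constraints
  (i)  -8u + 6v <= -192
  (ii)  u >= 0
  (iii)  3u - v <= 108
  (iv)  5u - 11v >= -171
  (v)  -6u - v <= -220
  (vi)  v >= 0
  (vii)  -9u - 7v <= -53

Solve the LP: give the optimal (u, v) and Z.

u = 228/5, v = 144/5, minimum Z = -864

Vertices and Z = -12u - 11v:
  (228/5, 144/5) → Z = -864
  (378/11, 152/11) → Z = -6208/11
  (328/9, 4/3) → Z = -452

At the optimal vertex, -8u + 6v = -192 and 3u - v = 108.
Solving simultaneously gives u = 228/5, v = 144/5.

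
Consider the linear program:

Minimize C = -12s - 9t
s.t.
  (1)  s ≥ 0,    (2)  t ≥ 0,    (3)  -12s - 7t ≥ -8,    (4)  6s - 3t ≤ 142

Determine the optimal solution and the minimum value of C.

Vertices and C = -12s - 9t:
  (0, 0) → C = 0
  (0, 8/7) → C = -72/7
  (2/3, 0) → C = -8

s = 0, t = 8/7, minimum C = -72/7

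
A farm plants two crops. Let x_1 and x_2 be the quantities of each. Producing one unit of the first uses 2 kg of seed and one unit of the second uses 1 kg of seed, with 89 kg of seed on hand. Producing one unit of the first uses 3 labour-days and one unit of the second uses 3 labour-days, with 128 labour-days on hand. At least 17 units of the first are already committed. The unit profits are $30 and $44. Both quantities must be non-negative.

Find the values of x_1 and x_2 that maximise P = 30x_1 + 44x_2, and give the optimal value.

x_1 = 17, x_2 = 77/3, maximum P = 4918/3

Extreme points and P = 30x_1 + 44x_2:
  (128/3, 0) → P = 1280
  (17, 0) → P = 510
  (17, 77/3) → P = 4918/3

The optimum lies where 3x_1 + 3x_2 = 128 and x_1 = 17.
Solving simultaneously gives x_1 = 17, x_2 = 77/3.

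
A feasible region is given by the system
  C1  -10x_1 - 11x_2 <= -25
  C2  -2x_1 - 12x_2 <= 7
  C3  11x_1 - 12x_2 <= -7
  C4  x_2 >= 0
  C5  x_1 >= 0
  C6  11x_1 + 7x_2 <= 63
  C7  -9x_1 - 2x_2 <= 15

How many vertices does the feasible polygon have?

Pairwise boundary intersections that survive every other constraint:
  (223/241, 345/241)
  (0, 25/11)
  (707/209, 70/19)
  (0, 9)

4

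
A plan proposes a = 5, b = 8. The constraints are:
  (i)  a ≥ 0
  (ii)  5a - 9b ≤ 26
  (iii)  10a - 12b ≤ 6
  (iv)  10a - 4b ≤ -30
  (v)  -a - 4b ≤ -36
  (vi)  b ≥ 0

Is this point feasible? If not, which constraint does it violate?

not feasible — violates (iv)

Constraint (iv): 10a - 4b = 18, which is not ≤ -30. All other constraints are satisfied.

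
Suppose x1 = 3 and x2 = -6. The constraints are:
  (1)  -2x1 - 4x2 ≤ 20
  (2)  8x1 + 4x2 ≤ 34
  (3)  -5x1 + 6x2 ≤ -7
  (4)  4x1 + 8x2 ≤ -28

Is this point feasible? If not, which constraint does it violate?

feasible

(1): 18 ≤ 20 ✓
(2): 0 ≤ 34 ✓
(3): -51 ≤ -7 ✓
(4): -36 ≤ -28 ✓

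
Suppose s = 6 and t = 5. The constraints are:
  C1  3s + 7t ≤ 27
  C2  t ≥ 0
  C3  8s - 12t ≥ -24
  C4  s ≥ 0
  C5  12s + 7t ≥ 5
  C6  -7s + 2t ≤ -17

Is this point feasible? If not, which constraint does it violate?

Constraint C1: 3s + 7t = 53, which is not ≤ 27. All other constraints are satisfied.

not feasible — violates C1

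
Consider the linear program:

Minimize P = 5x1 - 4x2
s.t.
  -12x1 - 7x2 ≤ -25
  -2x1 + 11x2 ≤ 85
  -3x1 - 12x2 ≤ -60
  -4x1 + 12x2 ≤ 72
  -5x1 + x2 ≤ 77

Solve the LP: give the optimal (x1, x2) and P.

Feasible corners and P = 5x1 - 4x2:
  (-40/41, 215/41) → P = -1060/41
  (-51/43, 241/43) → P = -1219/43
  (57/5, 49/5) → P = 89/5
The feasible region is unbounded (it extends along (4, -1), (11, 2)), but P strictly increases along every unbounded feasible direction, so there is no improving ray and the minimum is attained at a vertex.

The binding constraints are -12x1 - 7x2 = -25 and -4x1 + 12x2 = 72.
Solving simultaneously gives x1 = -51/43, x2 = 241/43.

x1 = -51/43, x2 = 241/43, minimum P = -1219/43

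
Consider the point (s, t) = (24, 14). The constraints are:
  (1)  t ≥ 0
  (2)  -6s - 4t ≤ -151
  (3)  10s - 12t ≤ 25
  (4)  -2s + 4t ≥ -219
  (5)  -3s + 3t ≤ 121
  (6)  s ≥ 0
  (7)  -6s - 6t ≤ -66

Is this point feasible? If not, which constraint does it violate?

Constraint (3): 10s - 12t = 72, which is not ≤ 25. All other constraints are satisfied.

not feasible — violates (3)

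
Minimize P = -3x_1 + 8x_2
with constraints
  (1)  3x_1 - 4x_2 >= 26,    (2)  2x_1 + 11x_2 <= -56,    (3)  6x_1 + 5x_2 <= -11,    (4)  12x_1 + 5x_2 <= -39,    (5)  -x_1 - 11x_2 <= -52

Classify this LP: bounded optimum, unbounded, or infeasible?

infeasible

The boundaries 3x_1 - 4x_2 = 26 and 12x_1 + 5x_2 = -39 meet at (-26/63, -143/21), but that point violates -x_1 - 11x_2 ≤ -52. Every candidate vertex is excluded by some other constraint, so the feasible region is empty.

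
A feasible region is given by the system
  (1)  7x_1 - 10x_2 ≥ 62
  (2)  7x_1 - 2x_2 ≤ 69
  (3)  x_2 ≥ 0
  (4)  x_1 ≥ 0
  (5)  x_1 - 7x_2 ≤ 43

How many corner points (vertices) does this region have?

Pairwise boundary intersections that survive every other constraint:
  (283/28, 7/8)
  (62/7, 0)
  (69/7, 0)

3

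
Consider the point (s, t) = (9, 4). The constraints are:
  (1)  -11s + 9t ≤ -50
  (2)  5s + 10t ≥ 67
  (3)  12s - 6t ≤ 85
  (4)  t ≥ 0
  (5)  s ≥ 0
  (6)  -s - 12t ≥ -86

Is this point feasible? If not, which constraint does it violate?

(1): -63 ≤ -50 ✓
(2): 85 ≥ 67 ✓
(3): 84 ≤ 85 ✓
(4): 4 ≥ 0 ✓
(5): 9 ≥ 0 ✓
(6): -57 ≥ -86 ✓

feasible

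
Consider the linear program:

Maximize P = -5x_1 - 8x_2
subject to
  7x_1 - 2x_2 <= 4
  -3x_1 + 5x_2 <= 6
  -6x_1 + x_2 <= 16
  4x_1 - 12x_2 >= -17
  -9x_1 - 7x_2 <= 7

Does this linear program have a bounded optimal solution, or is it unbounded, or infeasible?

Vertices and P = -5x_1 - 8x_2:
  (41/38, 135/76) → P = -745/38
  (14/67, -85/67) → P = 610/67
  (13/16, 27/16) → P = -281/16
  (-7/6, 1/2) → P = 11/6
The feasible region has finitely many vertices and no improving ray; the maximum is 610/67 at (14/67, -85/67).

bounded optimum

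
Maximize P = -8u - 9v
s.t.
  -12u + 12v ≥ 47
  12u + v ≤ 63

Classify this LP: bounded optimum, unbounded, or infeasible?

unbounded

From the feasible point (709/156, 110/13), moving in the direction (-12, -12) keeps every constraint satisfied while P increases without bound.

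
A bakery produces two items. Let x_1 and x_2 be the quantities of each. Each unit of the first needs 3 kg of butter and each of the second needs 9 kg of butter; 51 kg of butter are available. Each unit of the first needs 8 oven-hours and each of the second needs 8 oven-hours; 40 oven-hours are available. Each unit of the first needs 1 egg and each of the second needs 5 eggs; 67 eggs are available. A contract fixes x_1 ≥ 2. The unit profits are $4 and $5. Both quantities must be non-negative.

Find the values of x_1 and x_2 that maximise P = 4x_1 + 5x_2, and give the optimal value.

Vertices and P = 4x_1 + 5x_2:
  (5, 0) → P = 20
  (2, 0) → P = 8
  (2, 3) → P = 23

At the optimal vertex, 8x_1 + 8x_2 = 40 and x_1 = 2.
Solving simultaneously gives x_1 = 2, x_2 = 3.

x_1 = 2, x_2 = 3, maximum P = 23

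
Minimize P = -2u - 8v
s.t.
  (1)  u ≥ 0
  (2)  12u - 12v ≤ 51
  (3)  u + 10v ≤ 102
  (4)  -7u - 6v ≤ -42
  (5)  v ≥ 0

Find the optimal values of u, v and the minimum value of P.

Vertices and P = -2u - 8v:
  (0, 51/5) → P = -408/5
  (0, 7) → P = -56
  (289/22, 391/44) → P = -1071/11
  (135/26, 49/52) → P = -233/13

u = 289/22, v = 391/44, minimum P = -1071/11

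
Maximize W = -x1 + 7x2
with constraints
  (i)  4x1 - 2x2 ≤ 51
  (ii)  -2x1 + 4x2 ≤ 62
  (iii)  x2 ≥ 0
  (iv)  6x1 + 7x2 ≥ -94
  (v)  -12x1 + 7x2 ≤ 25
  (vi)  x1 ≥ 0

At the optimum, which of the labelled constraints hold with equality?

Vertices and W = -x1 + 7x2:
  (82/3, 175/6) → W = 1061/6
  (51/4, 0) → W = -51/4
  (167/17, 347/17) → W = 2262/17
  (0, 0) → W = 0
  (0, 25/7) → W = 25

The maximum is at (82/3, 175/6). Substituting into each constraint, equality holds for (i) and (ii); the remaining constraints have slack.

(i) and (ii)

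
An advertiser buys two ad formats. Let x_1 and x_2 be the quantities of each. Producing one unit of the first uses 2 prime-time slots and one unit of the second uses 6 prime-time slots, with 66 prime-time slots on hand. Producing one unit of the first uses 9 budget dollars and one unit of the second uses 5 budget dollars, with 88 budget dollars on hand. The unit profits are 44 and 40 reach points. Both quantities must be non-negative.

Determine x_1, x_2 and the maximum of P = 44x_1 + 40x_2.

Extreme points and P = 44x_1 + 40x_2:
  (0, 0) → P = 0
  (0, 11) → P = 440
  (88/9, 0) → P = 3872/9
  (9/2, 19/2) → P = 578

x_1 = 9/2, x_2 = 19/2, maximum P = 578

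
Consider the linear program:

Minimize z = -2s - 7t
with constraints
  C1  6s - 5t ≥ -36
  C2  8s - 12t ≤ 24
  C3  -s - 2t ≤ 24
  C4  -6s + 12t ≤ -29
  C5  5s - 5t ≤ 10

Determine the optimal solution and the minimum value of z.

s = -5/2, t = -11/3, minimum z = 92/3

Extreme points and z = -2s - 7t:
  (-60/7, -54/7) → z = 498/7
  (-5/2, -11/3) → z = 92/3
  (-115/12, -173/24) → z = 557/8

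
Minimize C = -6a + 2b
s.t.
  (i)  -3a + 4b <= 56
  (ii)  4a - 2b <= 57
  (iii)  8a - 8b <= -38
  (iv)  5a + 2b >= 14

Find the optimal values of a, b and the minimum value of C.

a = 34, b = 79/2, minimum C = -125

Feasible corners and C = -6a + 2b:
  (34, 79/2) → C = -125
  (-28/13, 161/13) → C = 490/13
  (133/4, 38) → C = -247/2
  (9/14, 151/28) → C = 97/14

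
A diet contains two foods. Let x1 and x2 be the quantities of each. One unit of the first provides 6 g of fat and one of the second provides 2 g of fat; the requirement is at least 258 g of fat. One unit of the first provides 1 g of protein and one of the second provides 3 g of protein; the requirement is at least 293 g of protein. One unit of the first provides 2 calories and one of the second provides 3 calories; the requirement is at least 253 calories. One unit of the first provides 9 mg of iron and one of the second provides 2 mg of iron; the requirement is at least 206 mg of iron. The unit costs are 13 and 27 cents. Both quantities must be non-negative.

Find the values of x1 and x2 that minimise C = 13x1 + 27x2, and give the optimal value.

x1 = 47/4, x2 = 375/4, minimum C = 2684

Feasible corners and C = 13x1 + 27x2:
  (0, 129) → C = 3483
  (293, 0) → C = 3809
  (47/4, 375/4) → C = 2684
The feasible region is unbounded (it extends along (0, 1), (1, 0)), but C strictly increases along every unbounded feasible direction, so there is no improving ray and the minimum is attained at a vertex.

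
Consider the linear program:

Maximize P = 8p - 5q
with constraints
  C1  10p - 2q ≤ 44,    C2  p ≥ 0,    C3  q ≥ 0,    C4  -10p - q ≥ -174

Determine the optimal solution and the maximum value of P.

Feasible corners and P = 8p - 5q:
  (22/5, 0) → P = 176/5
  (196/15, 130/3) → P = -1682/15
  (0, 0) → P = 0
  (0, 174) → P = -870

The optimum lies where 10p - 2q = 44 and q = 0.
Solving simultaneously gives p = 22/5, q = 0.

p = 22/5, q = 0, maximum P = 176/5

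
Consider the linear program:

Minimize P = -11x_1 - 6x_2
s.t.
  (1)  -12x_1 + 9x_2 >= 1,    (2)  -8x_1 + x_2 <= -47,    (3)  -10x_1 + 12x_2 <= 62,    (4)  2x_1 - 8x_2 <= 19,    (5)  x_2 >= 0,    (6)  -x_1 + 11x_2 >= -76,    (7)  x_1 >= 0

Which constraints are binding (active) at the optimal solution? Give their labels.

(1) and (3)

Vertices and P = -11x_1 - 6x_2:
  (106/15, 143/15) → P = -2024/15
  (91/9, 367/27) → P = -1735/9
  (313/43, 483/43) → P = -6341/43

The minimum is at (91/9, 367/27). Substituting into each constraint, equality holds for (1) and (3); the remaining constraints have slack.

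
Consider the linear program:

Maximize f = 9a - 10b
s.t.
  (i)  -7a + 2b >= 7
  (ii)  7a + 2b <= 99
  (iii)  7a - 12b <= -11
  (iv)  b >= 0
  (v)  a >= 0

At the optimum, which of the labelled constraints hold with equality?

Vertices and f = 9a - 10b:
  (46/7, 53/2) → f = -1441/7
  (0, 7/2) → f = -35
  (0, 99/2) → f = -495

The maximum is at (0, 7/2). Substituting into each constraint, equality holds for (i) and (v); the remaining constraints have slack.

(i) and (v)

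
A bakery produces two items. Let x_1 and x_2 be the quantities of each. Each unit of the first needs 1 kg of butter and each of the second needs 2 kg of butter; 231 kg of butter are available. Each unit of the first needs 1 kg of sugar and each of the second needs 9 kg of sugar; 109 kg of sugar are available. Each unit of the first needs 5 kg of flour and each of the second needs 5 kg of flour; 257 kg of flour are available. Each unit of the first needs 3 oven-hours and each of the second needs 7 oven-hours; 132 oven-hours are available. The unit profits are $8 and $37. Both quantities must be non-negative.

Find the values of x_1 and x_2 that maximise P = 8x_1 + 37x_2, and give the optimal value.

Feasible corners and P = 8x_1 + 37x_2:
  (0, 0) → P = 0
  (0, 109/9) → P = 4033/9
  (44, 0) → P = 352
  (85/4, 39/4) → P = 2123/4

x_1 = 85/4, x_2 = 39/4, maximum P = 2123/4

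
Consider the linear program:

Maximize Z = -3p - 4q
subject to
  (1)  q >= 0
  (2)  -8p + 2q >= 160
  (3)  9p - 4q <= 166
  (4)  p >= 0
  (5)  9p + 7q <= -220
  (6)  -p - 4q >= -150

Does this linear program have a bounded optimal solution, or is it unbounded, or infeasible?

The boundaries q = 0 and 9p + 7q = -220 meet at (-220/9, 0), but that point violates p ≥ 0. Every candidate vertex is excluded by some other constraint, so the feasible region is empty.

infeasible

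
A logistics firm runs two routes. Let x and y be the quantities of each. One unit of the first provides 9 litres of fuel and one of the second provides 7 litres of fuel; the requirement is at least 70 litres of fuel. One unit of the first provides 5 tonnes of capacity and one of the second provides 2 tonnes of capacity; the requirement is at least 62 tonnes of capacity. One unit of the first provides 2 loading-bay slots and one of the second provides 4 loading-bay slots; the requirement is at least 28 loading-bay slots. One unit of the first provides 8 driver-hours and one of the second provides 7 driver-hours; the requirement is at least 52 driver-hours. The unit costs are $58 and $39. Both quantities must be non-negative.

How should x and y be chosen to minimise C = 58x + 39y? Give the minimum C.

Feasible corners and C = 58x + 39y:
  (0, 31) → C = 1209
  (14, 0) → C = 812
  (12, 1) → C = 735
The feasible region is unbounded (it extends along (0, 1), (1, 0)), but C strictly increases along every unbounded feasible direction, so there is no improving ray and the minimum is attained at a vertex.

At the optimal vertex, 5x + 2y = 62 and 2x + 4y = 28.
Solving simultaneously gives x = 12, y = 1.

x = 12, y = 1, minimum C = 735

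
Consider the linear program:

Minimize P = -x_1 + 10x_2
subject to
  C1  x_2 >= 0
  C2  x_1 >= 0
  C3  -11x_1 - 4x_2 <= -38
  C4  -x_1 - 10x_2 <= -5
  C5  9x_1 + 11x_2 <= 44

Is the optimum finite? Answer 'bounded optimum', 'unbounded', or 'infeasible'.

bounded optimum

Feasible corners and P = -x_1 + 10x_2:
  (180/53, 17/106) → P = -95/53
  (242/85, 142/85) → P = 1178/85
  (385/79, 1/79) → P = -375/79
The feasible region has finitely many vertices and no improving ray; the minimum is -375/79 at (385/79, 1/79).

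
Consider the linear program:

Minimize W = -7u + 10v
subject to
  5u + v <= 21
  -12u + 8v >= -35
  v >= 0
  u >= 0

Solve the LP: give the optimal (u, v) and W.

u = 35/12, v = 0, minimum W = -245/12

Feasible corners and W = -7u + 10v:
  (203/52, 77/52) → W = -651/52
  (0, 21) → W = 210
  (35/12, 0) → W = -245/12
  (0, 0) → W = 0

The binding constraints are -12u + 8v = -35 and v = 0.
Solving simultaneously gives u = 35/12, v = 0.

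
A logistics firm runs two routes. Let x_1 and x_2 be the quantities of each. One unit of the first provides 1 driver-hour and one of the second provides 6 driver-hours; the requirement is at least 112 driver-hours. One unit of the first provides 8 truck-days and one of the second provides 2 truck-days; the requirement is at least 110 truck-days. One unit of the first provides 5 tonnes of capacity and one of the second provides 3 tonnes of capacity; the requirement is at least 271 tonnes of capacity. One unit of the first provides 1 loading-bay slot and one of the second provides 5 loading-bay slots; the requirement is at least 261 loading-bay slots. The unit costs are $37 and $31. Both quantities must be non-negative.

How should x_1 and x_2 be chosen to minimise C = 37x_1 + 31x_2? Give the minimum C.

Feasible corners and C = 37x_1 + 31x_2:
  (0, 271/3) → C = 8401/3
  (261, 0) → C = 9657
  (26, 47) → C = 2419
The feasible region is unbounded (it extends along (0, 1), (1, 0)), but C strictly increases along every unbounded feasible direction, so there is no improving ray and the minimum is attained at a vertex.

At the optimal vertex, 5x_1 + 3x_2 = 271 and x_1 + 5x_2 = 261.
Solving simultaneously gives x_1 = 26, x_2 = 47.

x_1 = 26, x_2 = 47, minimum C = 2419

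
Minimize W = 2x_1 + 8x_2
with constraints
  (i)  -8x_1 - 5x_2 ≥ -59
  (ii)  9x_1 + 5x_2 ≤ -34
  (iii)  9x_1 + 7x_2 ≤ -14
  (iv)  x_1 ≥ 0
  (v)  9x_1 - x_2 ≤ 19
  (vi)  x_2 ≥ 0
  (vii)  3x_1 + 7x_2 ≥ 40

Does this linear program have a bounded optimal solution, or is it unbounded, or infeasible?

infeasible

The boundaries 9x_1 + 5x_2 = -34 and 9x_1 + 7x_2 = -14 meet at (-28/3, 10), but that point violates x_1 ≥ 0. Every candidate vertex is excluded by some other constraint, so the feasible region is empty.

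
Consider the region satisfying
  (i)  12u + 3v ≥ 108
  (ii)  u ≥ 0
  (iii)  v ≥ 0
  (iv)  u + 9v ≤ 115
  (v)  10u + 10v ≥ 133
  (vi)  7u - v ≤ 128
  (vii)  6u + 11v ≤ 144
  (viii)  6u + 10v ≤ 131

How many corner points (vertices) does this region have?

5

Intersecting each pair of boundary lines and keeping only the points that satisfy every inequality leaves:
  (227/30, 86/15)
  (229/34, 154/17)
  (133/10, 0)
  (128/7, 0)
  (1411/76, 149/76)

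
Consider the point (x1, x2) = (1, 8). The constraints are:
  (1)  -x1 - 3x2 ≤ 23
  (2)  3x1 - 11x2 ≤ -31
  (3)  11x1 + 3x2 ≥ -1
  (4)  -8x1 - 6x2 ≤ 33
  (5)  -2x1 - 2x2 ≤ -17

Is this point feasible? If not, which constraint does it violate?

(1): -25 ≤ 23 ✓
(2): -85 ≤ -31 ✓
(3): 35 ≥ -1 ✓
(4): -56 ≤ 33 ✓
(5): -18 ≤ -17 ✓

feasible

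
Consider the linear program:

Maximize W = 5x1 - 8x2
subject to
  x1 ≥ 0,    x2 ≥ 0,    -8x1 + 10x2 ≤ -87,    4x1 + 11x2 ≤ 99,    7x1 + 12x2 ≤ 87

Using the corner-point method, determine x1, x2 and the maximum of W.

x1 = 87/7, x2 = 0, maximum W = 435/7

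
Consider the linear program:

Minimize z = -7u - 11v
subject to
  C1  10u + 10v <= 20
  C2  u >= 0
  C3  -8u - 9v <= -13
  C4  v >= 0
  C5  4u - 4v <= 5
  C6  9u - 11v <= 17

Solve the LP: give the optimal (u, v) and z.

Corner points and z = -7u - 11v:
  (0, 2) → z = -22
  (13/8, 3/8) → z = -31/2
  (0, 13/9) → z = -143/9
  (97/68, 3/17) → z = -811/68

u = 0, v = 2, minimum z = -22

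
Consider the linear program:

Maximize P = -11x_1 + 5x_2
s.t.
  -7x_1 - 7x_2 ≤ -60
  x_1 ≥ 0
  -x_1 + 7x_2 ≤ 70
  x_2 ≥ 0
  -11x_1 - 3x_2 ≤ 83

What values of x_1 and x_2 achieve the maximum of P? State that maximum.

x_1 = 0, x_2 = 10, maximum P = 50

Corner points and P = -11x_1 + 5x_2:
  (0, 60/7) → P = 300/7
  (60/7, 0) → P = -660/7
  (0, 10) → P = 50
The feasible region is unbounded (it extends along (7, 1), (1, 0)), but P strictly decreases along every unbounded feasible direction, so there is no improving ray and the maximum is attained at a vertex.

The binding constraints are x_1 = 0 and -x_1 + 7x_2 = 70.
Solving simultaneously gives x_1 = 0, x_2 = 10.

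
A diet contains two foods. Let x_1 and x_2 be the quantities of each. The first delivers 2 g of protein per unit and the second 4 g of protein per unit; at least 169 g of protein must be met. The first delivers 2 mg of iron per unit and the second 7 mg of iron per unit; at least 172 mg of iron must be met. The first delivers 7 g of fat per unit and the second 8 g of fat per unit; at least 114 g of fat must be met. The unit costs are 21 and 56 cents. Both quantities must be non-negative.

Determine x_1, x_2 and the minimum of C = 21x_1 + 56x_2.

Vertices and C = 21x_1 + 56x_2:
  (0, 169/4) → C = 2366
  (86, 0) → C = 1806
  (165/2, 1) → C = 3577/2
The feasible region is unbounded (it extends along (0, 1), (1, 0)), but C strictly increases along every unbounded feasible direction, so there is no improving ray and the minimum is attained at a vertex.

At the optimal vertex, 2x_1 + 4x_2 = 169 and 2x_1 + 7x_2 = 172.
Solving simultaneously gives x_1 = 165/2, x_2 = 1.

x_1 = 165/2, x_2 = 1, minimum C = 3577/2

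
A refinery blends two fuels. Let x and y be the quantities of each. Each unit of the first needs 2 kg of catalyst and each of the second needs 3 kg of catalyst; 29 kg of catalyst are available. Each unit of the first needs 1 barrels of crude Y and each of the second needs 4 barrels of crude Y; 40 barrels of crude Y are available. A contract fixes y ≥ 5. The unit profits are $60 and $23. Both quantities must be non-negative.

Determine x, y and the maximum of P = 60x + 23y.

Corner points and P = 60x + 23y:
  (0, 29/3) → P = 667/3
  (0, 5) → P = 115
  (7, 5) → P = 535

x = 7, y = 5, maximum P = 535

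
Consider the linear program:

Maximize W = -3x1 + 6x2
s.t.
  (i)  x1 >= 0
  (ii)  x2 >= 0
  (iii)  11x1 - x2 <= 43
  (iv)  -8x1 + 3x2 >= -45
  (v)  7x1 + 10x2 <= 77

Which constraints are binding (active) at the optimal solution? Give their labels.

(i) and (v)

Vertices and W = -3x1 + 6x2:
  (0, 0) → W = 0
  (0, 77/10) → W = 231/5
  (43/11, 0) → W = -129/11
  (13/3, 14/3) → W = 15

The maximum is at (0, 77/10). Substituting into each constraint, equality holds for (i) and (v); the remaining constraints have slack.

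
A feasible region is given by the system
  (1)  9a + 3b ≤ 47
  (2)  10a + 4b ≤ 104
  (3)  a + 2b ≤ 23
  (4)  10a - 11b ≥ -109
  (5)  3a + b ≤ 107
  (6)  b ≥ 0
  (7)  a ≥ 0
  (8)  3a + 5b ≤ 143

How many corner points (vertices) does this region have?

Pairwise boundary intersections that survive every other constraint:
  (5/3, 32/3)
  (47/9, 0)
  (35/31, 339/31)
  (0, 109/11)
  (0, 0)

5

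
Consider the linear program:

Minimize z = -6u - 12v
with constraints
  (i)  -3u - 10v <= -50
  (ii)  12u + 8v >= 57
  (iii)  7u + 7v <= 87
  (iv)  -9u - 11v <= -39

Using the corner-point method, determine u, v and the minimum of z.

u = -297/28, v = 645/28, minimum z = -2979/14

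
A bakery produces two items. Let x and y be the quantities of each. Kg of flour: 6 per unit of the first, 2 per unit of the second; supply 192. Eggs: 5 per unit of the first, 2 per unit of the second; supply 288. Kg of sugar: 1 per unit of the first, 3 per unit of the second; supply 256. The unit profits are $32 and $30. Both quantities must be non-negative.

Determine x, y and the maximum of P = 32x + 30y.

x = 4, y = 84, maximum P = 2648

Vertices and P = 32x + 30y:
  (0, 0) → P = 0
  (0, 256/3) → P = 2560
  (32, 0) → P = 1024
  (4, 84) → P = 2648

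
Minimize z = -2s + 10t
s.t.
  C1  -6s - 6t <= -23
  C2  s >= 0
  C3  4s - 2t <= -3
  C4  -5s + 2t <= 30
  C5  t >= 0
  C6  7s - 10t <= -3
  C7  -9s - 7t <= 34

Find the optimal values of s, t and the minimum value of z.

s = 7/9, t = 55/18, minimum z = 29

Vertices and z = -2s + 10t:
  (0, 23/6) → z = 115/3
  (7/9, 55/18) → z = 29
  (0, 15) → z = 150
The feasible region is unbounded (it extends along (1, 2), (2, 5)), but z strictly increases along every unbounded feasible direction, so there is no improving ray and the minimum is attained at a vertex.

The binding constraints are -6s - 6t = -23 and 4s - 2t = -3.
Solving simultaneously gives s = 7/9, t = 55/18.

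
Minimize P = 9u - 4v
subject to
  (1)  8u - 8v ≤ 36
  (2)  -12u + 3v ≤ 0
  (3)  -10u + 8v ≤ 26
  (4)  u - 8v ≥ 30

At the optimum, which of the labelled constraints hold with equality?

Feasible corners and P = 9u - 4v:
  (-3/2, -6) → P = 21/2
  (6/7, -51/14) → P = 156/7
  (-30/31, -120/31) → P = 210/31

The minimum is at (-30/31, -120/31). Substituting into each constraint, equality holds for (2) and (4); the remaining constraints have slack.

(2) and (4)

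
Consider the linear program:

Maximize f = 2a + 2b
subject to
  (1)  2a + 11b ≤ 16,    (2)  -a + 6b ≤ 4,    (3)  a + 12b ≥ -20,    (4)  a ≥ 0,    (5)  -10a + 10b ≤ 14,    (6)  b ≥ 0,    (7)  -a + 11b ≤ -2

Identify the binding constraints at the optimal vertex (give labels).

(1) and (6)

Extreme points and f = 2a + 2b:
  (8, 0) → f = 16
  (6, 4/11) → f = 140/11
  (2, 0) → f = 4

The maximum is at (8, 0). Substituting into each constraint, equality holds for (1) and (6); the remaining constraints have slack.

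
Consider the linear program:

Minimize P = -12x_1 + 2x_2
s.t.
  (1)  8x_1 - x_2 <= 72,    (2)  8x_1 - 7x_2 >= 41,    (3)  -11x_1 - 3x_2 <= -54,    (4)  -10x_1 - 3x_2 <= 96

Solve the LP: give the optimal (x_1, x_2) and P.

x_1 = 54/7, x_2 = -72/7, minimum P = -792/7

At the optimal vertex, 8x_1 - x_2 = 72 and -11x_1 - 3x_2 = -54.
Solving simultaneously gives x_1 = 54/7, x_2 = -72/7.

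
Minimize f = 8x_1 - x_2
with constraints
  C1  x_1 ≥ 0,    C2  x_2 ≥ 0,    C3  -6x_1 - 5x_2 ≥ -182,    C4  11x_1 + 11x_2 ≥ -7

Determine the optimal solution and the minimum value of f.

Corner points and f = 8x_1 - x_2:
  (0, 0) → f = 0
  (0, 182/5) → f = -182/5
  (91/3, 0) → f = 728/3

The optimum lies where x_1 = 0 and -6x_1 - 5x_2 = -182.
Solving simultaneously gives x_1 = 0, x_2 = 182/5.

x_1 = 0, x_2 = 182/5, minimum f = -182/5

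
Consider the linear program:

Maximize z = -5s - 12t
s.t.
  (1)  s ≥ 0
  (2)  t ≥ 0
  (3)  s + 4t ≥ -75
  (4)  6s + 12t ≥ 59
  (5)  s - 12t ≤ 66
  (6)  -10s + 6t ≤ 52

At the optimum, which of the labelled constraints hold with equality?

Corner points and z = -5s - 12t:
  (0, 59/12) → z = -59
  (0, 26/3) → z = -104
  (59/6, 0) → z = -295/6
  (66, 0) → z = -330
The feasible region is unbounded (it extends along (12, 1), (3, 5)), but z strictly decreases along every unbounded feasible direction, so there is no improving ray and the maximum is attained at a vertex.

The maximum is at (59/6, 0). Substituting into each constraint, equality holds for (2) and (4); the remaining constraints have slack.

(2) and (4)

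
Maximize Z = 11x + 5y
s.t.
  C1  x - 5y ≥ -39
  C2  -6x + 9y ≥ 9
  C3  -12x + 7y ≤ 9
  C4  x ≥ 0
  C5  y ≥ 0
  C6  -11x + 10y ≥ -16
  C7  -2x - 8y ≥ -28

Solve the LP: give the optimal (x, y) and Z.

x = 30/11, y = 31/11, maximum Z = 485/11

Extreme points and Z = 11x + 5y:
  (0, 1) → Z = 5
  (30/11, 31/11) → Z = 485/11
  (0, 9/7) → Z = 45/7
  (62/55, 177/55) → Z = 1567/55

The optimum lies where -6x + 9y = 9 and -2x - 8y = -28.
Solving simultaneously gives x = 30/11, y = 31/11.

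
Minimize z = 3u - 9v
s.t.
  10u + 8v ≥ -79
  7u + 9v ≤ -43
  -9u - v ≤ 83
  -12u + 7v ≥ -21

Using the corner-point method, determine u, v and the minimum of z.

The optimum lies where 7u + 9v = -43 and -9u - v = 83.
Solving simultaneously gives u = -352/37, v = 97/37.

u = -352/37, v = 97/37, minimum z = -1929/37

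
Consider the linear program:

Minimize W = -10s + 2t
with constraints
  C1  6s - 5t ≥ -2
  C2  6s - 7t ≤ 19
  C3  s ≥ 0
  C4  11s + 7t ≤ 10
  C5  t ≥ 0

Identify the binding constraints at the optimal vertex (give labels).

C4 and C5

Feasible corners and W = -10s + 2t:
  (0, 2/5) → W = 4/5
  (36/97, 82/97) → W = -196/97
  (0, 0) → W = 0
  (10/11, 0) → W = -100/11

The minimum is at (10/11, 0). Substituting into each constraint, equality holds for C4 and C5; the remaining constraints have slack.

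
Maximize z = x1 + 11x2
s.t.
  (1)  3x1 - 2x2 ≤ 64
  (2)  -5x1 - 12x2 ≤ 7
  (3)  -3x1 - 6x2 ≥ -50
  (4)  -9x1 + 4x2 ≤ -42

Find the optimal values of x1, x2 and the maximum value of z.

x1 = 226/33, x2 = 54/11, maximum z = 2008/33

At the optimal vertex, -3x1 - 6x2 = -50 and -9x1 + 4x2 = -42.
Solving simultaneously gives x1 = 226/33, x2 = 54/11.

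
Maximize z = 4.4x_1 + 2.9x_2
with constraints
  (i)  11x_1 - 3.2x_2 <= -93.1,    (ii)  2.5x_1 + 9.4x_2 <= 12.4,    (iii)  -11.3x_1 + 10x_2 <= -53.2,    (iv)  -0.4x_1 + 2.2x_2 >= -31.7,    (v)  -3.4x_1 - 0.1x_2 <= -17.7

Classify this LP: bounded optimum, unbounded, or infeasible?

infeasible

The boundaries 2.5x_1 + 9.4x_2 = 12.4 and -0.4x_1 + 2.2x_2 = -31.7 meet at (16263/463, -7429/926), but that point violates 11x_1 - 3.2x_2 ≤ -93.1. Every candidate vertex is excluded by some other constraint, so the feasible region is empty.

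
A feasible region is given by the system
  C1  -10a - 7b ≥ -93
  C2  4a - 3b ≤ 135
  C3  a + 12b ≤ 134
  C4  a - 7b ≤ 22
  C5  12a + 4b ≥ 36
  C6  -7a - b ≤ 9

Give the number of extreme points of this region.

4

The feasible vertices (each the meet of two boundaries and inside every other half-plane) are:
  (178/113, 1247/113)
  (115/11, -127/77)
  (-26/35, 393/35)
  (85/22, -57/22)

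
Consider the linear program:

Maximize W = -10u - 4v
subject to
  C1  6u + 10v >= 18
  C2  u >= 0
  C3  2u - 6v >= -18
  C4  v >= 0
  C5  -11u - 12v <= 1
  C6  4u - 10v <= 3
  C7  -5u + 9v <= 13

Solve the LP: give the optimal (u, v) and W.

Extreme points and W = -10u - 4v:
  (21/10, 27/50) → W = -579/25
  (4/13, 21/13) → W = -124/13
  (99/2, 39/2) → W = -573
  (7, 16/3) → W = -274/3

At the optimal vertex, 6u + 10v = 18 and -5u + 9v = 13.
Solving simultaneously gives u = 4/13, v = 21/13.

u = 4/13, v = 21/13, maximum W = -124/13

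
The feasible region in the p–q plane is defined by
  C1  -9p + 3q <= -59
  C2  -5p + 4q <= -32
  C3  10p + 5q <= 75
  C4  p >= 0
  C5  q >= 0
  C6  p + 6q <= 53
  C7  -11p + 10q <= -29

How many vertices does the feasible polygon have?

4

The feasible vertices (each the meet of two boundaries and inside every other half-plane) are:
  (20/3, 1/3)
  (59/9, 0)
  (92/13, 11/13)
  (15/2, 0)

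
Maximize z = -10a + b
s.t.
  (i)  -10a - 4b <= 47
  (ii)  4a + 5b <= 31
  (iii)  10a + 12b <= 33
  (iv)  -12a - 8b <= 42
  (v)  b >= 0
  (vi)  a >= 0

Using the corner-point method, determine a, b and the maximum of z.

Corner points and z = -10a + b:
  (33/10, 0) → z = -33
  (0, 11/4) → z = 11/4
  (0, 0) → z = 0

a = 0, b = 11/4, maximum z = 11/4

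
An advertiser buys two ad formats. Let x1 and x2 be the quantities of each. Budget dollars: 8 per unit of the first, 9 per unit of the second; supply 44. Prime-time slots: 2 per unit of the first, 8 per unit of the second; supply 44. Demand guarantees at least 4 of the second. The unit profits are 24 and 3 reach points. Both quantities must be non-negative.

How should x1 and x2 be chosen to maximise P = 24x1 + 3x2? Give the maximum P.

Corner points and P = 24x1 + 3x2:
  (0, 44/9) → P = 44/3
  (0, 4) → P = 12
  (1, 4) → P = 36

The binding constraints are 8x1 + 9x2 = 44 and x2 = 4.
Solving simultaneously gives x1 = 1, x2 = 4.

x1 = 1, x2 = 4, maximum P = 36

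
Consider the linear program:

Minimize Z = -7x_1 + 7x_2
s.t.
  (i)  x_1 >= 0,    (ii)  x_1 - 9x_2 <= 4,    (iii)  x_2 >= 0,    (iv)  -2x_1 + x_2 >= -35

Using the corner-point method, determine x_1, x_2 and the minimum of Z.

The feasible region is unbounded (it extends along (0, 1), (1, 2)), but Z strictly increases along every unbounded feasible direction, so there is no improving ray and the minimum is attained at a vertex.

x_1 = 311/17, x_2 = 27/17, minimum Z = -1988/17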